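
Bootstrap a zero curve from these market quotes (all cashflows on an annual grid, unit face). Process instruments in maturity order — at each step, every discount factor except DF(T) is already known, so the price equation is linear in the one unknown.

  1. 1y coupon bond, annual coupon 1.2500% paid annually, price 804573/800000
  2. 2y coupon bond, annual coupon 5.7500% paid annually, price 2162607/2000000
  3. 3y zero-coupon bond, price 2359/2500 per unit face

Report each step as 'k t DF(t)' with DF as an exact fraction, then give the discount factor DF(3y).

step 1 [1y] bond c/1=1/80: DF=(804573/800000 − 1/80·(0))/(1+1/80) = 9933/10000 ≈ 0.993300
step 2 [2y] bond c/1=23/400: DF=(2162607/2000000 − 23/400·(0.993300))/(1+23/400) = 1937/2000 ≈ 0.968500
step 3 [3y] zero: DF = P = 2359/2500 ≈ 0.943600

1 1 9933/10000
2 2 1937/2000
3 3 2359/2500
DF(3y) = 2359/2500 ≈ 0.943600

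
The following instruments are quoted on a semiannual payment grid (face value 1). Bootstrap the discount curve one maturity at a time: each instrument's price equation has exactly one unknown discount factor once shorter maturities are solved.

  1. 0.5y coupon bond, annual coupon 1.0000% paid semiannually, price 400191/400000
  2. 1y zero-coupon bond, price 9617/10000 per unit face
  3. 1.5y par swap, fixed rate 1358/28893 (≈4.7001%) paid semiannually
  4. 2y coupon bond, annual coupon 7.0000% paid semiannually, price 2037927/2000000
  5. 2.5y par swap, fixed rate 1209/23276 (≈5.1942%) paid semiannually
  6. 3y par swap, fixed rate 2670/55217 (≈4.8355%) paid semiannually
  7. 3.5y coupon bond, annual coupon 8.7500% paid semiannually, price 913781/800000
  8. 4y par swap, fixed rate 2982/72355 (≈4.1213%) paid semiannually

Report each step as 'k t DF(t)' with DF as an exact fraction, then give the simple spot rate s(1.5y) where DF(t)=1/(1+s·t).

step 1 [0.5y] bond c/2=1/200: DF=(400191/400000 − 1/200·(0))/(1+1/200) = 1991/2000 ≈ 0.995500
step 2 [1y] zero: DF = P = 9617/10000 ≈ 0.961700
step 3 [1.5y] swap r/2=679/28893: DF=(1 − 679/28893·(0.995500+0.961700))/(1+679/28893) = 9321/10000 ≈ 0.932100
step 4 [2y] bond c/2=7/200: DF=(2037927/2000000 − 7/200·(0.995500+0.961700+0.932100))/(1+7/200) = 2217/2500 ≈ 0.886800
step 5 [2.5y] swap r/2=1209/46552: DF=(1 − 1209/46552·(0.995500+0.961700+0.932100+0.886800))/(1+1209/46552) = 8791/10000 ≈ 0.879100
step 6 [3y] swap r/2=1335/55217: DF=(1 − 1335/55217·(0.995500+0.961700+0.932100+0.886800+0.879100))/(1+1335/55217) = 1733/2000 ≈ 0.866500
step 7 [3.5y] bond c/2=7/160: DF=(913781/800000 − 7/160·(0.995500+0.961700+0.932100+0.886800+0.879100+0.866500))/(1+7/160) = 8629/10000 ≈ 0.862900
step 8 [4y] swap r/2=1491/72355: DF=(1 − 1491/72355·(0.995500+0.961700+0.932100+0.886800+0.879100+0.866500+0.862900))/(1+1491/72355) = 8509/10000 ≈ 0.850900

1 1/2 1991/2000
2 1 9617/10000
3 3/2 9321/10000
4 2 2217/2500
5 5/2 8791/10000
6 3 1733/2000
7 7/2 8629/10000
8 4 8509/10000
s(1.5y) = (1/(9321/10000) − 1)/(3/2) = 1358/27963 ≈ 4.8564%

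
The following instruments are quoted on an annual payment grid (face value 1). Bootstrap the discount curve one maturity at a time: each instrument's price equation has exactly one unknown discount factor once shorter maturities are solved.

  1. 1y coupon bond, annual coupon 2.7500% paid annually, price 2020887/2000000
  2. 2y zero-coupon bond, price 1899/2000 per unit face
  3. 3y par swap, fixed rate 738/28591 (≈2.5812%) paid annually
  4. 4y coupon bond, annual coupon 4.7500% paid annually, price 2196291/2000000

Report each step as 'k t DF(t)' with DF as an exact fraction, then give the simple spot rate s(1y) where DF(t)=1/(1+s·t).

step 1 [1y] bond c/1=11/400: DF=(2020887/2000000 − 11/400·(0))/(1+11/400) = 4917/5000 ≈ 0.983400
step 2 [2y] zero: DF = P = 1899/2000 ≈ 0.949500
step 3 [3y] swap r/1=738/28591: DF=(1 − 738/28591·(0.983400+0.949500))/(1+738/28591) = 4631/5000 ≈ 0.926200
step 4 [4y] bond c/1=19/400: DF=(2196291/2000000 − 19/400·(0.983400+0.949500+0.926200))/(1+19/400) = 9187/10000 ≈ 0.918700

1 1 4917/5000
2 2 1899/2000
3 3 4631/5000
4 4 9187/10000
s(1y) = (1/(4917/5000) − 1)/(1) = 83/4917 ≈ 1.6880%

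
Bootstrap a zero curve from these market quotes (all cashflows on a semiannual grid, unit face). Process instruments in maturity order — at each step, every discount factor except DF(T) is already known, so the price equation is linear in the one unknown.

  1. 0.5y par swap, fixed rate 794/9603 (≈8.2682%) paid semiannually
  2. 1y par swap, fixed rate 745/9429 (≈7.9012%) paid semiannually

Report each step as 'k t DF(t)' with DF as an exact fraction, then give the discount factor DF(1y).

step 1 [0.5y] swap r/2=397/9603: DF=(1 − 397/9603·(0))/(1+397/9603) = 9603/10000 ≈ 0.960300
step 2 [1y] swap r/2=745/18858: DF=(1 − 745/18858·(0.960300))/(1+745/18858) = 1851/2000 ≈ 0.925500

1 1/2 9603/10000
2 1 1851/2000
DF(1y) = 1851/2000 ≈ 0.925500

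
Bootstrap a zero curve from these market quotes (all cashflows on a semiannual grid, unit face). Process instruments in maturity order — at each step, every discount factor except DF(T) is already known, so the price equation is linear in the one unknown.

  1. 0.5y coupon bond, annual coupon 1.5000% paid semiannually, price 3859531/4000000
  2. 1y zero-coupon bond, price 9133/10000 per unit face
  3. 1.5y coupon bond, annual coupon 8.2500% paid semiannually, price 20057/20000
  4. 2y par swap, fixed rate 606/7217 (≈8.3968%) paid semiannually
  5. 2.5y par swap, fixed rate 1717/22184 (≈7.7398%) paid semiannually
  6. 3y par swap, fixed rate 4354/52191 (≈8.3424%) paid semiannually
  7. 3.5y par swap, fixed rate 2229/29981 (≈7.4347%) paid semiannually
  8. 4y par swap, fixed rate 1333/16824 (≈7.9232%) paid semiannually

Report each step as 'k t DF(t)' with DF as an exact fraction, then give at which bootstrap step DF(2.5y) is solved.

1 1/2 9577/10000
2 1 9133/10000
3 3/2 889/1000
4 2 1697/2000
5 5/2 8283/10000
6 3 7823/10000
7 7/2 7771/10000
8 4 3667/5000
DF(2.5y) is solved at step 5

step 1 [0.5y] bond c/2=3/400: DF=(3859531/4000000 − 3/400·(0))/(1+3/400) = 9577/10000 ≈ 0.957700
step 2 [1y] zero: DF = P = 9133/10000 ≈ 0.913300
step 3 [1.5y] bond c/2=33/800: DF=(20057/20000 − 33/800·(0.957700+0.913300))/(1+33/800) = 889/1000 ≈ 0.889000
step 4 [2y] swap r/2=303/7217: DF=(1 − 303/7217·(0.957700+0.913300+0.889000))/(1+303/7217) = 1697/2000 ≈ 0.848500
step 5 [2.5y] swap r/2=1717/44368: DF=(1 − 1717/44368·(0.957700+0.913300+0.889000+0.848500))/(1+1717/44368) = 8283/10000 ≈ 0.828300
step 6 [3y] swap r/2=2177/52191: DF=(1 − 2177/52191·(0.957700+0.913300+0.889000+0.848500+0.828300))/(1+2177/52191) = 7823/10000 ≈ 0.782300
step 7 [3.5y] swap r/2=2229/59962: DF=(1 − 2229/59962·(0.957700+0.913300+0.889000+0.848500+0.828300+0.782300))/(1+2229/59962) = 7771/10000 ≈ 0.777100
step 8 [4y] swap r/2=1333/33648: DF=(1 − 1333/33648·(0.957700+0.913300+0.889000+0.848500+0.828300+0.782300+0.777100))/(1+1333/33648) = 3667/5000 ≈ 0.733400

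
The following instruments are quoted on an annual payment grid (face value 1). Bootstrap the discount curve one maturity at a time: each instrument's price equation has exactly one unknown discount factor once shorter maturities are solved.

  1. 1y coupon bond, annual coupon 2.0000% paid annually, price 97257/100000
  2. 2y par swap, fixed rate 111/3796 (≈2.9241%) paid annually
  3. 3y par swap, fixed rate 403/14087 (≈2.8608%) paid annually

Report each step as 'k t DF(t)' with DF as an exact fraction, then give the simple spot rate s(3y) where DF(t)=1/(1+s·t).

step 1 [1y] bond c/1=1/50: DF=(97257/100000 − 1/50·(0))/(1+1/50) = 1907/2000 ≈ 0.953500
step 2 [2y] swap r/1=111/3796: DF=(1 − 111/3796·(0.953500))/(1+111/3796) = 1889/2000 ≈ 0.944500
step 3 [3y] swap r/1=403/14087: DF=(1 − 403/14087·(0.953500+0.944500))/(1+403/14087) = 4597/5000 ≈ 0.919400

1 1 1907/2000
2 2 1889/2000
3 3 4597/5000
s(3y) = (1/(4597/5000) − 1)/(3) = 403/13791 ≈ 2.9222%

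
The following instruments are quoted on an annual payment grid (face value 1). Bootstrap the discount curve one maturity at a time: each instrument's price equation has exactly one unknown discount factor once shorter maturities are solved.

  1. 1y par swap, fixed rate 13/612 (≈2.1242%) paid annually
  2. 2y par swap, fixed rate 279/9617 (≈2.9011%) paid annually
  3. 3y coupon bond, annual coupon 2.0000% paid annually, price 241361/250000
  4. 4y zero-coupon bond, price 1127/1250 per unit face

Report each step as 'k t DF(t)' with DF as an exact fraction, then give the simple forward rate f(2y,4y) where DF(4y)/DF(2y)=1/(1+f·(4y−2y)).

step 1 [1y] swap r/1=13/612: DF=(1 − 13/612·(0))/(1+13/612) = 612/625 ≈ 0.979200
step 2 [2y] swap r/1=279/9617: DF=(1 − 279/9617·(0.979200))/(1+279/9617) = 4721/5000 ≈ 0.944200
step 3 [3y] bond c/1=1/50: DF=(241361/250000 − 1/50·(0.979200+0.944200))/(1+1/50) = 568/625 ≈ 0.908800
step 4 [4y] zero: DF = P = 1127/1250 ≈ 0.901600

1 1 612/625
2 2 4721/5000
3 3 568/625
4 4 1127/1250
f(2y,4y) = ((4721/5000)/(1127/1250) − 1)/(2) = 213/9016 ≈ 2.3625%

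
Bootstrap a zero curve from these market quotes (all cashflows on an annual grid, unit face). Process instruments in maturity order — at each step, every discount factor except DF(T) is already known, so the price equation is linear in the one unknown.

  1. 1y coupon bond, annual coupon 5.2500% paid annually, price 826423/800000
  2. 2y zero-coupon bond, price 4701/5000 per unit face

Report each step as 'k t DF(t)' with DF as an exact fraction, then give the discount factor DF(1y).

step 1 [1y] bond c/1=21/400: DF=(826423/800000 − 21/400·(0))/(1+21/400) = 1963/2000 ≈ 0.981500
step 2 [2y] zero: DF = P = 4701/5000 ≈ 0.940200

1 1 1963/2000
2 2 4701/5000
DF(1y) = 1963/2000 ≈ 0.981500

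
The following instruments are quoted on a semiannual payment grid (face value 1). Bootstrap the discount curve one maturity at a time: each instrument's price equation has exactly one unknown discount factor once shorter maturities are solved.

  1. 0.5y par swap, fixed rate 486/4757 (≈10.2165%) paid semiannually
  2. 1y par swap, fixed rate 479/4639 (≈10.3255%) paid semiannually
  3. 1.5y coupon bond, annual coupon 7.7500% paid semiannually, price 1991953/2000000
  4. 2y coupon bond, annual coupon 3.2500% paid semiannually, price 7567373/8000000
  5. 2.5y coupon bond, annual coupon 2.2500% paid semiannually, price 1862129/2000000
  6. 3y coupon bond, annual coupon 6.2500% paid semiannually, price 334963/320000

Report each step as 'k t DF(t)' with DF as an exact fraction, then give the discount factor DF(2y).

step 1 [0.5y] swap r/2=243/4757: DF=(1 − 243/4757·(0))/(1+243/4757) = 4757/5000 ≈ 0.951400
step 2 [1y] swap r/2=479/9278: DF=(1 − 479/9278·(0.951400))/(1+479/9278) = 4521/5000 ≈ 0.904200
step 3 [1.5y] bond c/2=31/800: DF=(1991953/2000000 − 31/800·(0.951400+0.904200))/(1+31/800) = 556/625 ≈ 0.889600
step 4 [2y] bond c/2=13/800: DF=(7567373/8000000 − 13/800·(0.951400+0.904200+0.889600))/(1+13/800) = 8869/10000 ≈ 0.886900
step 5 [2.5y] bond c/2=9/800: DF=(1862129/2000000 − 9/800·(0.951400+0.904200+0.889600+0.886900))/(1+9/800) = 8803/10000 ≈ 0.880300
step 6 [3y] bond c/2=1/32: DF=(334963/320000 − 1/32·(0.951400+0.904200+0.889600+0.886900+0.880300))/(1+1/32) = 8783/10000 ≈ 0.878300

1 1/2 4757/5000
2 1 4521/5000
3 3/2 556/625
4 2 8869/10000
5 5/2 8803/10000
6 3 8783/10000
DF(2y) = 8869/10000 ≈ 0.886900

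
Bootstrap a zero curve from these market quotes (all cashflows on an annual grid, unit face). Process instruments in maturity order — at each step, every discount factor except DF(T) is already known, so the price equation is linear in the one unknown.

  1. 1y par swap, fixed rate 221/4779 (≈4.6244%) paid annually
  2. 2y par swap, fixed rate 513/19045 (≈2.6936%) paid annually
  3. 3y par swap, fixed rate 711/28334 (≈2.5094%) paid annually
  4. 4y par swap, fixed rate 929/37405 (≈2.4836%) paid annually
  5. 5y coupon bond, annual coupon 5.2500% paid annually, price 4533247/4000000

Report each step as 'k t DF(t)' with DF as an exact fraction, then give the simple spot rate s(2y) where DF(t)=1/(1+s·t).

step 1 [1y] swap r/1=221/4779: DF=(1 − 221/4779·(0))/(1+221/4779) = 4779/5000 ≈ 0.955800
step 2 [2y] swap r/1=513/19045: DF=(1 − 513/19045·(0.955800))/(1+513/19045) = 9487/10000 ≈ 0.948700
step 3 [3y] swap r/1=711/28334: DF=(1 − 711/28334·(0.955800+0.948700))/(1+711/28334) = 9289/10000 ≈ 0.928900
step 4 [4y] swap r/1=929/37405: DF=(1 − 929/37405·(0.955800+0.948700+0.928900))/(1+929/37405) = 9071/10000 ≈ 0.907100
step 5 [5y] bond c/1=21/400: DF=(4533247/4000000 − 21/400·(0.955800+0.948700+0.928900+0.907100))/(1+21/400) = 4451/5000 ≈ 0.890200

1 1 4779/5000
2 2 9487/10000
3 3 9289/10000
4 4 9071/10000
5 5 4451/5000
s(2y) = (1/(9487/10000) − 1)/(2) = 513/18974 ≈ 2.7037%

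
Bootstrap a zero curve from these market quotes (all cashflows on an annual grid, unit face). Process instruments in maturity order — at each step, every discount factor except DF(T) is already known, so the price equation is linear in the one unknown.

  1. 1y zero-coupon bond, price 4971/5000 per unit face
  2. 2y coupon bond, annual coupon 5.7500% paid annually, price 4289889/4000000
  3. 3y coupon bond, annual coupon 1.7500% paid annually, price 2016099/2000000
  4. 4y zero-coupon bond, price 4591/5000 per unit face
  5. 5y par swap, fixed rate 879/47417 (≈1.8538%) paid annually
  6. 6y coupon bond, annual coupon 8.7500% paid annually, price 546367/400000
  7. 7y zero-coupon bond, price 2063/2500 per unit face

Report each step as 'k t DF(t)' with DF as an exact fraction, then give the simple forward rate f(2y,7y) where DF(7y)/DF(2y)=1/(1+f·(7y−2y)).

1 1 4971/5000
2 2 9601/10000
3 3 9571/10000
4 4 4591/5000
5 5 9121/10000
6 6 1749/2000
7 7 2063/2500
f(2y,7y) = ((9601/10000)/(2063/2500) − 1)/(5) = 1349/41260 ≈ 3.2695%

step 1 [1y] zero: DF = P = 4971/5000 ≈ 0.994200
step 2 [2y] bond c/1=23/400: DF=(4289889/4000000 − 23/400·(0.994200))/(1+23/400) = 9601/10000 ≈ 0.960100
step 3 [3y] bond c/1=7/400: DF=(2016099/2000000 − 7/400·(0.994200+0.960100))/(1+7/400) = 9571/10000 ≈ 0.957100
step 4 [4y] zero: DF = P = 4591/5000 ≈ 0.918200
step 5 [5y] swap r/1=879/47417: DF=(1 − 879/47417·(0.994200+0.960100+0.957100+0.918200))/(1+879/47417) = 9121/10000 ≈ 0.912100
step 6 [6y] bond c/1=7/80: DF=(546367/400000 − 7/80·(0.994200+0.960100+0.957100+0.918200+0.912100))/(1+7/80) = 1749/2000 ≈ 0.874500
step 7 [7y] zero: DF = P = 2063/2500 ≈ 0.825200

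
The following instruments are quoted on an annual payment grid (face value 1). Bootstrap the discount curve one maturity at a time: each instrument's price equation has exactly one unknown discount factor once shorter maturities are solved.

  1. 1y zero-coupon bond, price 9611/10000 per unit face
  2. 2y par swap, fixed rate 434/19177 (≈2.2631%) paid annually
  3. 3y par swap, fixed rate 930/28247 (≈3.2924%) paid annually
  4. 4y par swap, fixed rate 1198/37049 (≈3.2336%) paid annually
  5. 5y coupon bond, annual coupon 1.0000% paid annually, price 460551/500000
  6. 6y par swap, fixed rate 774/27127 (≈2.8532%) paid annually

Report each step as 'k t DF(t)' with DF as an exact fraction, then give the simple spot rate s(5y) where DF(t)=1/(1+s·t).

step 1 [1y] zero: DF = P = 9611/10000 ≈ 0.961100
step 2 [2y] swap r/1=434/19177: DF=(1 − 434/19177·(0.961100))/(1+434/19177) = 4783/5000 ≈ 0.956600
step 3 [3y] swap r/1=930/28247: DF=(1 − 930/28247·(0.961100+0.956600))/(1+930/28247) = 907/1000 ≈ 0.907000
step 4 [4y] swap r/1=1198/37049: DF=(1 − 1198/37049·(0.961100+0.956600+0.907000))/(1+1198/37049) = 4401/5000 ≈ 0.880200
step 5 [5y] bond c/1=1/100: DF=(460551/500000 − 1/100·(0.961100+0.956600+0.907000+0.880200))/(1+1/100) = 8753/10000 ≈ 0.875300
step 6 [6y] swap r/1=774/27127: DF=(1 − 774/27127·(0.961100+0.956600+0.907000+0.880200+0.875300))/(1+774/27127) = 2113/2500 ≈ 0.845200

1 1 9611/10000
2 2 4783/5000
3 3 907/1000
4 4 4401/5000
5 5 8753/10000
6 6 2113/2500
s(5y) = (1/(8753/10000) − 1)/(5) = 1247/43765 ≈ 2.8493%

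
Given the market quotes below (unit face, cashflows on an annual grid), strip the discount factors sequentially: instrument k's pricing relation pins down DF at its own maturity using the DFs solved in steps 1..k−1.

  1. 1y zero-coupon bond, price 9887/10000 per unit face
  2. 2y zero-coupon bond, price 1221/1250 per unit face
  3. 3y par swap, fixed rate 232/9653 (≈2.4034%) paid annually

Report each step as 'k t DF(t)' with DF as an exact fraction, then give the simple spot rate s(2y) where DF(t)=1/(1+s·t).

step 1 [1y] zero: DF = P = 9887/10000 ≈ 0.988700
step 2 [2y] zero: DF = P = 1221/1250 ≈ 0.976800
step 3 [3y] swap r/1=232/9653: DF=(1 − 232/9653·(0.988700+0.976800))/(1+232/9653) = 1163/1250 ≈ 0.930400

1 1 9887/10000
2 2 1221/1250
3 3 1163/1250
s(2y) = (1/(1221/1250) − 1)/(2) = 29/2442 ≈ 1.1876%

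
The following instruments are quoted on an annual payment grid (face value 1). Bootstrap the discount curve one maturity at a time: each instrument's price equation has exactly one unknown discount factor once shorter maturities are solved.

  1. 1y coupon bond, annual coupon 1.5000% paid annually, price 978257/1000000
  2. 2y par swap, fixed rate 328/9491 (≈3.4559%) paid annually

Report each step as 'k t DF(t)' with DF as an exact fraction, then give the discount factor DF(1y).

1 1 4819/5000
2 2 584/625
DF(1y) = 4819/5000 ≈ 0.963800

step 1 [1y] bond c/1=3/200: DF=(978257/1000000 − 3/200·(0))/(1+3/200) = 4819/5000 ≈ 0.963800
step 2 [2y] swap r/1=328/9491: DF=(1 − 328/9491·(0.963800))/(1+328/9491) = 584/625 ≈ 0.934400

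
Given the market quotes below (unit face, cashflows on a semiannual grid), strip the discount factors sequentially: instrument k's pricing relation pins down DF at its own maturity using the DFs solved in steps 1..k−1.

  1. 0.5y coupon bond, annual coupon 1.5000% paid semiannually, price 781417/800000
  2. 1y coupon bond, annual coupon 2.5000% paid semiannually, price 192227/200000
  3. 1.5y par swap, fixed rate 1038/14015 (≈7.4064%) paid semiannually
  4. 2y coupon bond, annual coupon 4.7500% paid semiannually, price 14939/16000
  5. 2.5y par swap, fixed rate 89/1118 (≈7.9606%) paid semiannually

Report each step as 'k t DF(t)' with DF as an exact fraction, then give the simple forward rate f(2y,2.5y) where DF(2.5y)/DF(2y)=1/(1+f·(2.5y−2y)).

1 1/2 1939/2000
2 1 9373/10000
3 3/2 4481/5000
4 2 847/1000
5 5/2 411/500
f(2y,2.5y) = ((847/1000)/(411/500) − 1)/(1/2) = 25/411 ≈ 6.0827%

step 1 [0.5y] bond c/2=3/400: DF=(781417/800000 − 3/400·(0))/(1+3/400) = 1939/2000 ≈ 0.969500
step 2 [1y] bond c/2=1/80: DF=(192227/200000 − 1/80·(0.969500))/(1+1/80) = 9373/10000 ≈ 0.937300
step 3 [1.5y] swap r/2=519/14015: DF=(1 − 519/14015·(0.969500+0.937300))/(1+519/14015) = 4481/5000 ≈ 0.896200
step 4 [2y] bond c/2=19/800: DF=(14939/16000 − 19/800·(0.969500+0.937300+0.896200))/(1+19/800) = 847/1000 ≈ 0.847000
step 5 [2.5y] swap r/2=89/2236: DF=(1 − 89/2236·(0.969500+0.937300+0.896200+0.847000))/(1+89/2236) = 411/500 ≈ 0.822000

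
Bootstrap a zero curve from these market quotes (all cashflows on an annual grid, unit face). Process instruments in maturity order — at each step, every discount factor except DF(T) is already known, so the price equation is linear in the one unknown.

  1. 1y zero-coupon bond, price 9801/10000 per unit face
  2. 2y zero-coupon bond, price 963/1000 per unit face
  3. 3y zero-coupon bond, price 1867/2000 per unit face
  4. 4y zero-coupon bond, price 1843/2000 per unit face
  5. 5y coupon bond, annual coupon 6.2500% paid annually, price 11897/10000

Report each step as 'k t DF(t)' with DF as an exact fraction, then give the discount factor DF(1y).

1 1 9801/10000
2 2 963/1000
3 3 1867/2000
4 4 1843/2000
5 5 8963/10000
DF(1y) = 9801/10000 ≈ 0.980100

step 1 [1y] zero: DF = P = 9801/10000 ≈ 0.980100
step 2 [2y] zero: DF = P = 963/1000 ≈ 0.963000
step 3 [3y] zero: DF = P = 1867/2000 ≈ 0.933500
step 4 [4y] zero: DF = P = 1843/2000 ≈ 0.921500
step 5 [5y] bond c/1=1/16: DF=(11897/10000 − 1/16·(0.980100+0.963000+0.933500+0.921500))/(1+1/16) = 8963/10000 ≈ 0.896300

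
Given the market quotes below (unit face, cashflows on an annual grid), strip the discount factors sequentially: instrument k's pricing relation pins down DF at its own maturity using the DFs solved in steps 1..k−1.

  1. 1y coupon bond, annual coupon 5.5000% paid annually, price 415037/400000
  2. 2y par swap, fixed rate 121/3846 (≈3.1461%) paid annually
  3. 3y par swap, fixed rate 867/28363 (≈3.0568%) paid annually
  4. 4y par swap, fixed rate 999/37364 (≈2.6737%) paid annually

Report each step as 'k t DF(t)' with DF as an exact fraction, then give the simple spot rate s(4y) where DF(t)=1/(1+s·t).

1 1 1967/2000
2 2 1879/2000
3 3 9133/10000
4 4 9001/10000
s(4y) = (1/(9001/10000) − 1)/(4) = 999/36004 ≈ 2.7747%

step 1 [1y] bond c/1=11/200: DF=(415037/400000 − 11/200·(0))/(1+11/200) = 1967/2000 ≈ 0.983500
step 2 [2y] swap r/1=121/3846: DF=(1 − 121/3846·(0.983500))/(1+121/3846) = 1879/2000 ≈ 0.939500
step 3 [3y] swap r/1=867/28363: DF=(1 − 867/28363·(0.983500+0.939500))/(1+867/28363) = 9133/10000 ≈ 0.913300
step 4 [4y] swap r/1=999/37364: DF=(1 − 999/37364·(0.983500+0.939500+0.913300))/(1+999/37364) = 9001/10000 ≈ 0.900100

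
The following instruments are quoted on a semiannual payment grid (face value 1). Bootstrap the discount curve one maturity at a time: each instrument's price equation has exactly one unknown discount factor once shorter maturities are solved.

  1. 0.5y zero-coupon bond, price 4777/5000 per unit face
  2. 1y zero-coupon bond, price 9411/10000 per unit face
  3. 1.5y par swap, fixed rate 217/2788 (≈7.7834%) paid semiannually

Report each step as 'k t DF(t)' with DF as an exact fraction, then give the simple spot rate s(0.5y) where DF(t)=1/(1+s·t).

1 1/2 4777/5000
2 1 9411/10000
3 3/2 1783/2000
s(0.5y) = (1/(4777/5000) − 1)/(1/2) = 446/4777 ≈ 9.3364%

step 1 [0.5y] zero: DF = P = 4777/5000 ≈ 0.955400
step 2 [1y] zero: DF = P = 9411/10000 ≈ 0.941100
step 3 [1.5y] swap r/2=217/5576: DF=(1 − 217/5576·(0.955400+0.941100))/(1+217/5576) = 1783/2000 ≈ 0.891500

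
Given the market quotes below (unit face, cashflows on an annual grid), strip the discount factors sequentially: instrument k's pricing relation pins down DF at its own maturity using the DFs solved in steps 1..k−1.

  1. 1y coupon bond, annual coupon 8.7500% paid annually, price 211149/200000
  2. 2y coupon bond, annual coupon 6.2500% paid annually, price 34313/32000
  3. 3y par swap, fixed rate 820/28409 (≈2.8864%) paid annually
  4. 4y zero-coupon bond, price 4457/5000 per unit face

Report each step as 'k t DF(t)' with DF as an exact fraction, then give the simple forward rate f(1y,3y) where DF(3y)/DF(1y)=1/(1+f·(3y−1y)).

1 1 2427/2500
2 2 9521/10000
3 3 459/500
4 4 4457/5000
f(1y,3y) = ((2427/2500)/(459/500) − 1)/(2) = 22/765 ≈ 2.8758%

step 1 [1y] bond c/1=7/80: DF=(211149/200000 − 7/80·(0))/(1+7/80) = 2427/2500 ≈ 0.970800
step 2 [2y] bond c/1=1/16: DF=(34313/32000 − 1/16·(0.970800))/(1+1/16) = 9521/10000 ≈ 0.952100
step 3 [3y] swap r/1=820/28409: DF=(1 − 820/28409·(0.970800+0.952100))/(1+820/28409) = 459/500 ≈ 0.918000
step 4 [4y] zero: DF = P = 4457/5000 ≈ 0.891400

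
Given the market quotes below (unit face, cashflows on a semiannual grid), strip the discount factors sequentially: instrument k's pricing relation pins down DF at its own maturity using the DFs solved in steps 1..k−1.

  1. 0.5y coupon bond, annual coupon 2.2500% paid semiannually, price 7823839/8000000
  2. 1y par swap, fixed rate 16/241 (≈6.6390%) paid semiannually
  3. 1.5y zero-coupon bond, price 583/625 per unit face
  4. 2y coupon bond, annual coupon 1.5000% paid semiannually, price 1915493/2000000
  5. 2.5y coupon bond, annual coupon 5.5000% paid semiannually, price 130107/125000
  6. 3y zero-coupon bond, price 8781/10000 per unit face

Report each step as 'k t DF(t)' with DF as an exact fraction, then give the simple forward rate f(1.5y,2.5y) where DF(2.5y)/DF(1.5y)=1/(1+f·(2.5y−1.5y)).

step 1 [0.5y] bond c/2=9/800: DF=(7823839/8000000 − 9/800·(0))/(1+9/800) = 9671/10000 ≈ 0.967100
step 2 [1y] swap r/2=8/241: DF=(1 − 8/241·(0.967100))/(1+8/241) = 1171/1250 ≈ 0.936800
step 3 [1.5y] zero: DF = P = 583/625 ≈ 0.932800
step 4 [2y] bond c/2=3/400: DF=(1915493/2000000 − 3/400·(0.967100+0.936800+0.932800))/(1+3/400) = 1859/2000 ≈ 0.929500
step 5 [2.5y] bond c/2=11/400: DF=(130107/125000 − 11/400·(0.967100+0.936800+0.932800+0.929500))/(1+11/400) = 4561/5000 ≈ 0.912200
step 6 [3y] zero: DF = P = 8781/10000 ≈ 0.878100

1 1/2 9671/10000
2 1 1171/1250
3 3/2 583/625
4 2 1859/2000
5 5/2 4561/5000
6 3 8781/10000
f(1.5y,2.5y) = ((583/625)/(4561/5000) − 1)/(1) = 103/4561 ≈ 2.2583%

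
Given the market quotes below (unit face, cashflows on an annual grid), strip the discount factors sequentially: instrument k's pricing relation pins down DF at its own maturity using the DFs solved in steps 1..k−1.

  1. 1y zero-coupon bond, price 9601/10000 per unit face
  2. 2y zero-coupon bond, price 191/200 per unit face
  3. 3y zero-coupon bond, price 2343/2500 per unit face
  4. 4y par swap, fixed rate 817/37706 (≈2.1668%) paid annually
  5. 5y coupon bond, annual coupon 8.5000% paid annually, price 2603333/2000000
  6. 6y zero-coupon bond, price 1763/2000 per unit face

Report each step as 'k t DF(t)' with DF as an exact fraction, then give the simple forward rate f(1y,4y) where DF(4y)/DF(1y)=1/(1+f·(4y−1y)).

step 1 [1y] zero: DF = P = 9601/10000 ≈ 0.960100
step 2 [2y] zero: DF = P = 191/200 ≈ 0.955000
step 3 [3y] zero: DF = P = 2343/2500 ≈ 0.937200
step 4 [4y] swap r/1=817/37706: DF=(1 − 817/37706·(0.960100+0.955000+0.937200))/(1+817/37706) = 9183/10000 ≈ 0.918300
step 5 [5y] bond c/1=17/200: DF=(2603333/2000000 − 17/200·(0.960100+0.955000+0.937200+0.918300))/(1+17/200) = 9043/10000 ≈ 0.904300
step 6 [6y] zero: DF = P = 1763/2000 ≈ 0.881500

1 1 9601/10000
2 2 191/200
3 3 2343/2500
4 4 9183/10000
5 5 9043/10000
6 6 1763/2000
f(1y,4y) = ((9601/10000)/(9183/10000) − 1)/(3) = 418/27549 ≈ 1.5173%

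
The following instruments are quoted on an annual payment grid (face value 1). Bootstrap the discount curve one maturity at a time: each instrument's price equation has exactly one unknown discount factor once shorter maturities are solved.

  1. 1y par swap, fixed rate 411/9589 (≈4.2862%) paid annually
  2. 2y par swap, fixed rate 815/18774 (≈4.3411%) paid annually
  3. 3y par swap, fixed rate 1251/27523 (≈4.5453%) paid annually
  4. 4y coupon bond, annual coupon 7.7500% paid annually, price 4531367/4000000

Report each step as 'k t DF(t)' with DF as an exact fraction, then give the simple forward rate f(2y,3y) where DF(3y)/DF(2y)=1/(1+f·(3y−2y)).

1 1 9589/10000
2 2 1837/2000
3 3 8749/10000
4 4 4267/5000
f(2y,3y) = ((1837/2000)/(8749/10000) − 1)/(1) = 436/8749 ≈ 4.9834%

step 1 [1y] swap r/1=411/9589: DF=(1 − 411/9589·(0))/(1+411/9589) = 9589/10000 ≈ 0.958900
step 2 [2y] swap r/1=815/18774: DF=(1 − 815/18774·(0.958900))/(1+815/18774) = 1837/2000 ≈ 0.918500
step 3 [3y] swap r/1=1251/27523: DF=(1 − 1251/27523·(0.958900+0.918500))/(1+1251/27523) = 8749/10000 ≈ 0.874900
step 4 [4y] bond c/1=31/400: DF=(4531367/4000000 − 31/400·(0.958900+0.918500+0.874900))/(1+31/400) = 4267/5000 ≈ 0.853400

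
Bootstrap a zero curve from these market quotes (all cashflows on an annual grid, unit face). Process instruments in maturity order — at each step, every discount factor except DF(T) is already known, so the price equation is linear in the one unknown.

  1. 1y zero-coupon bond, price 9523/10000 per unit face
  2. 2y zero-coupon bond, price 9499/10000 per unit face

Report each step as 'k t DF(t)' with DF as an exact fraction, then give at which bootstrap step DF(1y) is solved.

step 1 [1y] zero: DF = P = 9523/10000 ≈ 0.952300
step 2 [2y] zero: DF = P = 9499/10000 ≈ 0.949900

1 1 9523/10000
2 2 9499/10000
DF(1y) is solved at step 1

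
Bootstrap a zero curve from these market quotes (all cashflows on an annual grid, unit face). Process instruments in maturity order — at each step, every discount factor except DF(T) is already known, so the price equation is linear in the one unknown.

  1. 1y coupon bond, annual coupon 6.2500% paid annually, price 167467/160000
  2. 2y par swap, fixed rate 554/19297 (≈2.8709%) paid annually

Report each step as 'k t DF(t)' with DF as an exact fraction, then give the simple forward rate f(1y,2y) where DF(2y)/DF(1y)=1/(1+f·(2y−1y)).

step 1 [1y] bond c/1=1/16: DF=(167467/160000 − 1/16·(0))/(1+1/16) = 9851/10000 ≈ 0.985100
step 2 [2y] swap r/1=554/19297: DF=(1 − 554/19297·(0.985100))/(1+554/19297) = 4723/5000 ≈ 0.944600

1 1 9851/10000
2 2 4723/5000
f(1y,2y) = ((9851/10000)/(4723/5000) − 1)/(1) = 405/9446 ≈ 4.2875%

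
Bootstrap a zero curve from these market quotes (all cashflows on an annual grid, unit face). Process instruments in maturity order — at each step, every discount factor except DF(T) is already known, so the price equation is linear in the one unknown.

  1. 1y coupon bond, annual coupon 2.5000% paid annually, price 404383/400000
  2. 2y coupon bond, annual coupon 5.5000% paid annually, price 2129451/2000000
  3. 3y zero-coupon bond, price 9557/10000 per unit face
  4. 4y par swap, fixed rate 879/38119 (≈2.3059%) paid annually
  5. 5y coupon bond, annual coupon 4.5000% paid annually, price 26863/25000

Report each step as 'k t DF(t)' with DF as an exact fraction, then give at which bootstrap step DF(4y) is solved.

step 1 [1y] bond c/1=1/40: DF=(404383/400000 − 1/40·(0))/(1+1/40) = 9863/10000 ≈ 0.986300
step 2 [2y] bond c/1=11/200: DF=(2129451/2000000 − 11/200·(0.986300))/(1+11/200) = 4789/5000 ≈ 0.957800
step 3 [3y] zero: DF = P = 9557/10000 ≈ 0.955700
step 4 [4y] swap r/1=879/38119: DF=(1 − 879/38119·(0.986300+0.957800+0.955700))/(1+879/38119) = 9121/10000 ≈ 0.912100
step 5 [5y] bond c/1=9/200: DF=(26863/25000 − 9/200·(0.986300+0.957800+0.955700+0.912100))/(1+9/200) = 8641/10000 ≈ 0.864100

1 1 9863/10000
2 2 4789/5000
3 3 9557/10000
4 4 9121/10000
5 5 8641/10000
DF(4y) is solved at step 4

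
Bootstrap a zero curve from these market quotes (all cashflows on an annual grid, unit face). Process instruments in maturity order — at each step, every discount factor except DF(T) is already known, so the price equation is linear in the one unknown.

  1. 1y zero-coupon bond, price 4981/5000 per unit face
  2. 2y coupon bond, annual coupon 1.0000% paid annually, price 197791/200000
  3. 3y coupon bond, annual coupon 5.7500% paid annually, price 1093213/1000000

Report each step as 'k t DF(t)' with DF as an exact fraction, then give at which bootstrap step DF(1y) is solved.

step 1 [1y] zero: DF = P = 4981/5000 ≈ 0.996200
step 2 [2y] bond c/1=1/100: DF=(197791/200000 − 1/100·(0.996200))/(1+1/100) = 9693/10000 ≈ 0.969300
step 3 [3y] bond c/1=23/400: DF=(1093213/1000000 − 23/400·(0.996200+0.969300))/(1+23/400) = 9269/10000 ≈ 0.926900

1 1 4981/5000
2 2 9693/10000
3 3 9269/10000
DF(1y) is solved at step 1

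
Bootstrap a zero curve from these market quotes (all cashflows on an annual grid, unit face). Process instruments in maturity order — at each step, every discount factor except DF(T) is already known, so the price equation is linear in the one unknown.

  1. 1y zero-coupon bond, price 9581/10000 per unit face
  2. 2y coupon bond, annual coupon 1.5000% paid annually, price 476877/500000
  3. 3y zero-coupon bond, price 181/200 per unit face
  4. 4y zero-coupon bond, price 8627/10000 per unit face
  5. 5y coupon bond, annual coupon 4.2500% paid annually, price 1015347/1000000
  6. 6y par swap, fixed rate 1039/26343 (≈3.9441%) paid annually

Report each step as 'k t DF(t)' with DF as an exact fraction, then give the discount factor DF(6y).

1 1 9581/10000
2 2 1851/2000
3 3 181/200
4 4 8627/10000
5 5 8251/10000
6 6 3961/5000
DF(6y) = 3961/5000 ≈ 0.792200

step 1 [1y] zero: DF = P = 9581/10000 ≈ 0.958100
step 2 [2y] bond c/1=3/200: DF=(476877/500000 − 3/200·(0.958100))/(1+3/200) = 1851/2000 ≈ 0.925500
step 3 [3y] zero: DF = P = 181/200 ≈ 0.905000
step 4 [4y] zero: DF = P = 8627/10000 ≈ 0.862700
step 5 [5y] bond c/1=17/400: DF=(1015347/1000000 − 17/400·(0.958100+0.925500+0.905000+0.862700))/(1+17/400) = 8251/10000 ≈ 0.825100
step 6 [6y] swap r/1=1039/26343: DF=(1 − 1039/26343·(0.958100+0.925500+0.905000+0.862700+0.825100))/(1+1039/26343) = 3961/5000 ≈ 0.792200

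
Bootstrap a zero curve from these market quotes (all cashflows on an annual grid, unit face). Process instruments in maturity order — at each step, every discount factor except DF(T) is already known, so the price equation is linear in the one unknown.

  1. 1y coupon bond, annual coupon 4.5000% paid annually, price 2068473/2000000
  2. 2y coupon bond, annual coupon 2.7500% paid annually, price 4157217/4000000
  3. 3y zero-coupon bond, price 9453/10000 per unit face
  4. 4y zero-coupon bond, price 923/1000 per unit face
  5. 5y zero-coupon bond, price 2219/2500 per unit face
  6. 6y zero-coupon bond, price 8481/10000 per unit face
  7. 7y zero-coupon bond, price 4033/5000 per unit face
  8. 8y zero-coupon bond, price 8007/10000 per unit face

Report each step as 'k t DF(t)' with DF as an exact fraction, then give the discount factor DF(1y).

step 1 [1y] bond c/1=9/200: DF=(2068473/2000000 − 9/200·(0))/(1+9/200) = 9897/10000 ≈ 0.989700
step 2 [2y] bond c/1=11/400: DF=(4157217/4000000 − 11/400·(0.989700))/(1+11/400) = 197/200 ≈ 0.985000
step 3 [3y] zero: DF = P = 9453/10000 ≈ 0.945300
step 4 [4y] zero: DF = P = 923/1000 ≈ 0.923000
step 5 [5y] zero: DF = P = 2219/2500 ≈ 0.887600
step 6 [6y] zero: DF = P = 8481/10000 ≈ 0.848100
step 7 [7y] zero: DF = P = 4033/5000 ≈ 0.806600
step 8 [8y] zero: DF = P = 8007/10000 ≈ 0.800700

1 1 9897/10000
2 2 197/200
3 3 9453/10000
4 4 923/1000
5 5 2219/2500
6 6 8481/10000
7 7 4033/5000
8 8 8007/10000
DF(1y) = 9897/10000 ≈ 0.989700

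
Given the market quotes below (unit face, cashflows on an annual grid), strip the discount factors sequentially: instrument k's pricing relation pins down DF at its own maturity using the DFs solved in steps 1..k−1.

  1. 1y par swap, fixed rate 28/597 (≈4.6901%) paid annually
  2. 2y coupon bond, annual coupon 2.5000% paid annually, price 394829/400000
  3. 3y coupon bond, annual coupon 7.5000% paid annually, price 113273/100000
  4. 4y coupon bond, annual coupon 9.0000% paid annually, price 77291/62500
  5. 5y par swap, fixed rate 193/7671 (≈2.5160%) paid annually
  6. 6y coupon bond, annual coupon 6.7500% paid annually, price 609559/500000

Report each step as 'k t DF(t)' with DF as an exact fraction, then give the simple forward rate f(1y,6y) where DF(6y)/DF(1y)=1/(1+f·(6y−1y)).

step 1 [1y] swap r/1=28/597: DF=(1 − 28/597·(0))/(1+28/597) = 597/625 ≈ 0.955200
step 2 [2y] bond c/1=1/40: DF=(394829/400000 − 1/40·(0.955200))/(1+1/40) = 9397/10000 ≈ 0.939700
step 3 [3y] bond c/1=3/40: DF=(113273/100000 − 3/40·(0.955200+0.939700))/(1+3/40) = 1843/2000 ≈ 0.921500
step 4 [4y] bond c/1=9/100: DF=(77291/62500 − 9/100·(0.955200+0.939700+0.921500))/(1+9/100) = 451/500 ≈ 0.902000
step 5 [5y] swap r/1=193/7671: DF=(1 − 193/7671·(0.955200+0.939700+0.921500+0.902000))/(1+193/7671) = 4421/5000 ≈ 0.884200
step 6 [6y] bond c/1=27/400: DF=(609559/500000 − 27/400·(0.955200+0.939700+0.921500+0.902000+0.884200))/(1+27/400) = 851/1000 ≈ 0.851000

1 1 597/625
2 2 9397/10000
3 3 1843/2000
4 4 451/500
5 5 4421/5000
6 6 851/1000
f(1y,6y) = ((597/625)/(851/1000) − 1)/(5) = 521/21275 ≈ 2.4489%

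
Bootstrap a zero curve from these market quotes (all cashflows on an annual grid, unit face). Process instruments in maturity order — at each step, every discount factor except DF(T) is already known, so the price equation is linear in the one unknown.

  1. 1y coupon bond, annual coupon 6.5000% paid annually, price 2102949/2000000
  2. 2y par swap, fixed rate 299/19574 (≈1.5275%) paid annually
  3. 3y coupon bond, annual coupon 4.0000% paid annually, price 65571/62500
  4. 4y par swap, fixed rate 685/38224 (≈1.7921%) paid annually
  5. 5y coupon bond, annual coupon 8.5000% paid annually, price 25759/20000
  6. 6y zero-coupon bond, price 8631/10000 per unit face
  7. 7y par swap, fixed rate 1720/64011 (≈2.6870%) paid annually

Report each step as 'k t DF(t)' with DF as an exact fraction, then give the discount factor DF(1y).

1 1 9873/10000
2 2 9701/10000
3 3 1867/2000
4 4 1863/2000
5 5 2219/2500
6 6 8631/10000
7 7 207/250
DF(1y) = 9873/10000 ≈ 0.987300

step 1 [1y] bond c/1=13/200: DF=(2102949/2000000 − 13/200·(0))/(1+13/200) = 9873/10000 ≈ 0.987300
step 2 [2y] swap r/1=299/19574: DF=(1 − 299/19574·(0.987300))/(1+299/19574) = 9701/10000 ≈ 0.970100
step 3 [3y] bond c/1=1/25: DF=(65571/62500 − 1/25·(0.987300+0.970100))/(1+1/25) = 1867/2000 ≈ 0.933500
step 4 [4y] swap r/1=685/38224: DF=(1 − 685/38224·(0.987300+0.970100+0.933500))/(1+685/38224) = 1863/2000 ≈ 0.931500
step 5 [5y] bond c/1=17/200: DF=(25759/20000 − 17/200·(0.987300+0.970100+0.933500+0.931500))/(1+17/200) = 2219/2500 ≈ 0.887600
step 6 [6y] zero: DF = P = 8631/10000 ≈ 0.863100
step 7 [7y] swap r/1=1720/64011: DF=(1 − 1720/64011·(0.987300+0.970100+0.933500+0.931500+0.887600+0.863100))/(1+1720/64011) = 207/250 ≈ 0.828000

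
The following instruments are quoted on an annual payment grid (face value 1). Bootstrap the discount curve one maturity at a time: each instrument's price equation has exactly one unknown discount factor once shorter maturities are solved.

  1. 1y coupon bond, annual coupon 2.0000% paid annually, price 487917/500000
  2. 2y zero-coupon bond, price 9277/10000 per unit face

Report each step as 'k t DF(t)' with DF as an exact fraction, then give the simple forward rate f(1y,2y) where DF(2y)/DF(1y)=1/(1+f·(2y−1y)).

step 1 [1y] bond c/1=1/50: DF=(487917/500000 − 1/50·(0))/(1+1/50) = 9567/10000 ≈ 0.956700
step 2 [2y] zero: DF = P = 9277/10000 ≈ 0.927700

1 1 9567/10000
2 2 9277/10000
f(1y,2y) = ((9567/10000)/(9277/10000) − 1)/(1) = 290/9277 ≈ 3.1260%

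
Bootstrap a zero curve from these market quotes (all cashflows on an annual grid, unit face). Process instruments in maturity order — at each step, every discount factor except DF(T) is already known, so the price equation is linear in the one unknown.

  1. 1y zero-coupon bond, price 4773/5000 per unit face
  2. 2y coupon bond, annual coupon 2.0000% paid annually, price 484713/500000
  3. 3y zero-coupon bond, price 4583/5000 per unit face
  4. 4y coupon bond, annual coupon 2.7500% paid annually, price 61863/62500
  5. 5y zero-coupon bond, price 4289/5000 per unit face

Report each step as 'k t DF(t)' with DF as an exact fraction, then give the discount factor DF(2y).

1 1 4773/5000
2 2 9317/10000
3 3 4583/5000
4 4 8883/10000
5 5 4289/5000
DF(2y) = 9317/10000 ≈ 0.931700

step 1 [1y] zero: DF = P = 4773/5000 ≈ 0.954600
step 2 [2y] bond c/1=1/50: DF=(484713/500000 − 1/50·(0.954600))/(1+1/50) = 9317/10000 ≈ 0.931700
step 3 [3y] zero: DF = P = 4583/5000 ≈ 0.916600
step 4 [4y] bond c/1=11/400: DF=(61863/62500 − 11/400·(0.954600+0.931700+0.916600))/(1+11/400) = 8883/10000 ≈ 0.888300
step 5 [5y] zero: DF = P = 4289/5000 ≈ 0.857800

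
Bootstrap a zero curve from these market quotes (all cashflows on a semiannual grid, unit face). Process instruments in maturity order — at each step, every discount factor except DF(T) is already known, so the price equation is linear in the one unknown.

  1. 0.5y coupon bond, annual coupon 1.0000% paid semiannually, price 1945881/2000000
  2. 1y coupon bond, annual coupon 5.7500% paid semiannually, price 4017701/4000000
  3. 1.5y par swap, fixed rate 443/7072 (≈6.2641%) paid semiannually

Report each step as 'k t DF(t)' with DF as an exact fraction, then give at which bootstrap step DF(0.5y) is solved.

1 1/2 9681/10000
2 1 9493/10000
3 3/2 4557/5000
DF(0.5y) is solved at step 1

step 1 [0.5y] bond c/2=1/200: DF=(1945881/2000000 − 1/200·(0))/(1+1/200) = 9681/10000 ≈ 0.968100
step 2 [1y] bond c/2=23/800: DF=(4017701/4000000 − 23/800·(0.968100))/(1+23/800) = 9493/10000 ≈ 0.949300
step 3 [1.5y] swap r/2=443/14144: DF=(1 − 443/14144·(0.968100+0.949300))/(1+443/14144) = 4557/5000 ≈ 0.911400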